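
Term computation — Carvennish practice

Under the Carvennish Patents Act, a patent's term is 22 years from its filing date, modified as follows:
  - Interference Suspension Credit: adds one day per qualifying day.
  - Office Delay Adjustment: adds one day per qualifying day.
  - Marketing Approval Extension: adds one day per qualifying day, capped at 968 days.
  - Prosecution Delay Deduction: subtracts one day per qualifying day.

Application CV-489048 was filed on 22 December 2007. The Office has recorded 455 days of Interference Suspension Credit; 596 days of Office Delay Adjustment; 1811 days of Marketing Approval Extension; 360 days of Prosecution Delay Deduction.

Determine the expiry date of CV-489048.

2034-07-08

Base term: filing date + 22 years → 22 December 2029.
Interference Suspension Credit: +455 days → 22 March 2031.
Office Delay Adjustment: +596 days → 7 November 2032.
Marketing Approval Extension: 1811 days claimed exceeds the 968-day cap, so +968 days → 3 July 2035.
Prosecution Delay Deduction: −360 days → 8 July 2034.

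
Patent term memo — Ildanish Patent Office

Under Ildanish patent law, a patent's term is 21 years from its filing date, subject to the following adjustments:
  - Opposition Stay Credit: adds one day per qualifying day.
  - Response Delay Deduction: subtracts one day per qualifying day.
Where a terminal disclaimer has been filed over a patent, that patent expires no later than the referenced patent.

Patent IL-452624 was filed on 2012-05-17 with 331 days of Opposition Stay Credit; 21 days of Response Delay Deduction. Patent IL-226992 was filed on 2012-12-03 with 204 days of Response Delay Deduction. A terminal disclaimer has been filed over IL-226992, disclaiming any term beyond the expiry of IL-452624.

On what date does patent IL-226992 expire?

2033-05-13

Natural term of IL-226992:
  Base: filing + 21 years → 3 December 2033.
  Response Delay Deduction: −204 days → 13 May 2033.
Expiry of referenced patent IL-452624:
  Base: filing + 21 years → 17 May 2033.
  Opposition Stay Credit: +331 days → 13 April 2034.
  Response Delay Deduction: −21 days → 23 March 2034.
Terminal disclaimer: IL-226992 expires on the earlier of 13 May 2033 and 23 March 2034.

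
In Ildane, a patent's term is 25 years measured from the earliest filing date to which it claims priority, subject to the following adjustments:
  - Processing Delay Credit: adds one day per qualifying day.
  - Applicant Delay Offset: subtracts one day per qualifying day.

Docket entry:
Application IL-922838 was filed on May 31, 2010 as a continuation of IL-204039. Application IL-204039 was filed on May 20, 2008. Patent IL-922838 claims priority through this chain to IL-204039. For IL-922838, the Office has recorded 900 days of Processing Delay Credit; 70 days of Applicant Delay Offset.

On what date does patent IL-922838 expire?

August 28, 2035

Earliest priority filing: 20 May 2008.
Base term: 20 May 2008 + 25 years → 20 May 2033.
Processing Delay Credit: +900 days → 6 November 2035.
Applicant Delay Offset: −70 days → 28 August 2035.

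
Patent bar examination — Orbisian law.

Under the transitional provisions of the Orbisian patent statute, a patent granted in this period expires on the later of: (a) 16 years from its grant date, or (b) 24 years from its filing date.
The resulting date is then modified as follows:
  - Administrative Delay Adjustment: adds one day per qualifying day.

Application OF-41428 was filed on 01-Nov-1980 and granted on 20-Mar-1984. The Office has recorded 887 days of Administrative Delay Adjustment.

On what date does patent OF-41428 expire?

April 7, 2007

(a) grant + 16 years → 20 March 2000.
(b) filing + 24 years → 1 November 2004.
Later of the two: 1 November 2004.
Administrative Delay Adjustment: +887 days → 7 April 2007.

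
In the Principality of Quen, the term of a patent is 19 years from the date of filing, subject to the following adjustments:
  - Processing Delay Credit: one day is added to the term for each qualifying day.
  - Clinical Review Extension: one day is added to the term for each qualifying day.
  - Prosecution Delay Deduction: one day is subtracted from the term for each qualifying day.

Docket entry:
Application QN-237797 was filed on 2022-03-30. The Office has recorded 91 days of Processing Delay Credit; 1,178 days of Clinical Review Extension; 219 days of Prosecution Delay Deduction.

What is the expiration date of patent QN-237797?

Base term: filing date + 19 years → 30 March 2041.
Processing Delay Credit: +91 days → 29 June 2041.
Clinical Review Extension: +1178 days → 19 September 2044.
Prosecution Delay Deduction: −219 days → 13 February 2044.

2044-02-13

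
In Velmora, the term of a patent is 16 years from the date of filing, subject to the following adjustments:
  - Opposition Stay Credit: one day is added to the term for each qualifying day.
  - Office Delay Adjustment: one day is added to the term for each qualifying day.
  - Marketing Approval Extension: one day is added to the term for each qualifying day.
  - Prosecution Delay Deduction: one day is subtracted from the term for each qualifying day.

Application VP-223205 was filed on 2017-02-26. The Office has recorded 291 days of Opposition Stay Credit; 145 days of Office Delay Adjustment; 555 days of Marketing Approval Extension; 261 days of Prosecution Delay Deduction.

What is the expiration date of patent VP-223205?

Base term: filing date + 16 years → 26 February 2033.
Opposition Stay Credit: +291 days → 14 December 2033.
Office Delay Adjustment: +145 days → 8 May 2034.
Marketing Approval Extension: +555 days → 14 November 2035.
Prosecution Delay Deduction: −261 days → 26 February 2035.

2035-02-26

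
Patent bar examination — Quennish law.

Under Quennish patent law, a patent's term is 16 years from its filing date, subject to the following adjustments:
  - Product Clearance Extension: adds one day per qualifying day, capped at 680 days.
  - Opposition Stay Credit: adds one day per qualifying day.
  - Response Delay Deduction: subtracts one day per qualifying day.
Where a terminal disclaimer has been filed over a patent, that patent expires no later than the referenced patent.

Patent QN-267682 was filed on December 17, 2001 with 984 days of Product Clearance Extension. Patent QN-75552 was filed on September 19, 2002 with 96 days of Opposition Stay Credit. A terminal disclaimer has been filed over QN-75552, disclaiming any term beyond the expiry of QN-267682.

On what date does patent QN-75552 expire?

Natural term of QN-75552:
  Base: filing + 16 years → 19 September 2018.
  Opposition Stay Credit: +96 days → 24 December 2018.
Expiry of referenced patent QN-267682:
  Base: filing + 16 years → 17 December 2017.
  Product Clearance Extension: 984 days claimed exceeds the 680-day cap, so +680 days → 28 October 2019.
Terminal disclaimer: QN-75552 expires on the earlier of 24 December 2018 and 28 October 2019.

2018-12-24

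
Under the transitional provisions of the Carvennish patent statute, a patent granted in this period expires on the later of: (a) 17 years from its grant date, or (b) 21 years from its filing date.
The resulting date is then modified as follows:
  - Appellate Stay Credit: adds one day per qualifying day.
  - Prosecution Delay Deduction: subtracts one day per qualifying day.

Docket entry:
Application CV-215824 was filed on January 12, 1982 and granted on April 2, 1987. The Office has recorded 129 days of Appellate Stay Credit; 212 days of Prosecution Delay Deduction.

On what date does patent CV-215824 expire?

January 10, 2004

(a) grant + 17 years → 2 April 2004.
(b) filing + 21 years → 12 January 2003.
Later of the two: 2 April 2004.
Appellate Stay Credit: +129 days → 9 August 2004.
Prosecution Delay Deduction: −212 days → 10 January 2004.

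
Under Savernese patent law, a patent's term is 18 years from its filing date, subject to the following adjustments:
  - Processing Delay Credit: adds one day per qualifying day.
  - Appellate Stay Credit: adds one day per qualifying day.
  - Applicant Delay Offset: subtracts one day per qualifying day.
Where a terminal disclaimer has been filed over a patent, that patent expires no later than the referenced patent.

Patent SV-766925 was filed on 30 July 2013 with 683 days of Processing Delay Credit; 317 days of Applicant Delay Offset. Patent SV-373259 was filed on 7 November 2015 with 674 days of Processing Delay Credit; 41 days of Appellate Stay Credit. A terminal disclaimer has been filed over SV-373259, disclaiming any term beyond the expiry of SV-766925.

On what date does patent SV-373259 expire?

July 30, 2032

Natural term of SV-373259:
  Base: filing + 18 years → 7 November 2033.
  Processing Delay Credit: +674 days → 12 September 2035.
  Appellate Stay Credit: +41 days → 23 October 2035.
Expiry of referenced patent SV-766925:
  Base: filing + 18 years → 30 July 2031.
  Processing Delay Credit: +683 days → 12 June 2033.
  Applicant Delay Offset: −317 days → 30 July 2032.
Terminal disclaimer: SV-373259 expires on the earlier of 23 October 2035 and 30 July 2032.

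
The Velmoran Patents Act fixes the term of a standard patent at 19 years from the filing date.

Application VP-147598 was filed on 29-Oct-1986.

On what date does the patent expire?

October 29, 2005

Filing date + 19 years → 29 October 2005.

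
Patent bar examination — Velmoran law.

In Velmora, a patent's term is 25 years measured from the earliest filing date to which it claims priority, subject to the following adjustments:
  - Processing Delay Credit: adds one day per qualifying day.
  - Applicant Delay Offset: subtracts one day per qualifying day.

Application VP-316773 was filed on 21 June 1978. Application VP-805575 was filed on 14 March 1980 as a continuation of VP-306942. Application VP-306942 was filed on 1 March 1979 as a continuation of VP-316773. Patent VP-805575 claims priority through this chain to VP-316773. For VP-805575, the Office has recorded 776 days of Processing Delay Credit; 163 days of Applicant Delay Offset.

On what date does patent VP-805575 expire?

Earliest priority filing: 21 June 1978.
Base term: 21 June 1978 + 25 years → 21 June 2003.
Processing Delay Credit: +776 days → 5 August 2005.
Applicant Delay Offset: −163 days → 23 February 2005.

2005-02-23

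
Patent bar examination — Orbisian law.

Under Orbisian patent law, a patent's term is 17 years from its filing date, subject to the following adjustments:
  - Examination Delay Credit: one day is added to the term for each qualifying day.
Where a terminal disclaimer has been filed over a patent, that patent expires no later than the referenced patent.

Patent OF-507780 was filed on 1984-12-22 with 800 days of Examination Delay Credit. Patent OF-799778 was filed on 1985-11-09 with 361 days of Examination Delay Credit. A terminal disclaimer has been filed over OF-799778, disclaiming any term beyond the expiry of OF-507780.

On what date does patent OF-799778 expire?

Natural term of OF-799778:
  Base: filing + 17 years → 9 November 2002.
  Examination Delay Credit: +361 days → 5 November 2003.
Expiry of referenced patent OF-507780:
  Base: filing + 17 years → 22 December 2001.
  Examination Delay Credit: +800 days → 1 March 2004.
Terminal disclaimer: OF-799778 expires on the earlier of 5 November 2003 and 1 March 2004.

2003-11-05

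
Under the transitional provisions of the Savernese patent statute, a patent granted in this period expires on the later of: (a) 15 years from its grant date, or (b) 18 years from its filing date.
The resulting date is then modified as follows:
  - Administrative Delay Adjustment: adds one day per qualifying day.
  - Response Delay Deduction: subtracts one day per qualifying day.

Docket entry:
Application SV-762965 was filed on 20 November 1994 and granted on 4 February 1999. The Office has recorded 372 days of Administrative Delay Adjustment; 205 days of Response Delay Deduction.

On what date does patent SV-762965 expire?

(a) grant + 15 years → 4 February 2014.
(b) filing + 18 years → 20 November 2012.
Later of the two: 4 February 2014.
Administrative Delay Adjustment: +372 days → 11 February 2015.
Response Delay Deduction: −205 days → 21 July 2014.

July 21, 2014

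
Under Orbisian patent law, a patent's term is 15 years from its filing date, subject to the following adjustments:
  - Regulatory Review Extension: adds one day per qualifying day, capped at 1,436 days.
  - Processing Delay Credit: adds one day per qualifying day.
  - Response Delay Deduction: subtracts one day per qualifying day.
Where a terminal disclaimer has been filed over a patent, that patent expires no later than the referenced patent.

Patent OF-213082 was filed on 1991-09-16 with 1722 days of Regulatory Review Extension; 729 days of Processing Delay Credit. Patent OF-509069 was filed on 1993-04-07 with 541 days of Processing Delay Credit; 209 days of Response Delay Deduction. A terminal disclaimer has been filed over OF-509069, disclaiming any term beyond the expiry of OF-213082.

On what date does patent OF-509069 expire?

March 5, 2009

Natural term of OF-509069:
  Base: filing + 15 years → 7 April 2008.
  Processing Delay Credit: +541 days → 30 September 2009.
  Response Delay Deduction: −209 days → 5 March 2009.
Expiry of referenced patent OF-213082:
  Base: filing + 15 years → 16 September 2006.
  Regulatory Review Extension: 1722 days claimed exceeds the 1436-day cap, so +1436 days → 22 August 2010.
  Processing Delay Credit: +729 days → 20 August 2012.
Terminal disclaimer: OF-509069 expires on the earlier of 5 March 2009 and 20 August 2012.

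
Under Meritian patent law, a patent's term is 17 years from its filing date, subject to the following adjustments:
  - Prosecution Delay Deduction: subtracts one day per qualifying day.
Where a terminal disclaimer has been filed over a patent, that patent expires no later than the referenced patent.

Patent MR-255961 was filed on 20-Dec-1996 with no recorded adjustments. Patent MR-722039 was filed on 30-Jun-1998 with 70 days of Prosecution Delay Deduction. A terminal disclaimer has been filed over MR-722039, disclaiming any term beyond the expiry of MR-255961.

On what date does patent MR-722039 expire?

Natural term of MR-722039:
  Base: filing + 17 years → 30 June 2015.
  Prosecution Delay Deduction: −70 days → 21 April 2015.
Expiry of referenced patent MR-255961:
  Base: filing + 17 years → 20 December 2013.
Terminal disclaimer: MR-722039 expires on the earlier of 21 April 2015 and 20 December 2013.

December 20, 2013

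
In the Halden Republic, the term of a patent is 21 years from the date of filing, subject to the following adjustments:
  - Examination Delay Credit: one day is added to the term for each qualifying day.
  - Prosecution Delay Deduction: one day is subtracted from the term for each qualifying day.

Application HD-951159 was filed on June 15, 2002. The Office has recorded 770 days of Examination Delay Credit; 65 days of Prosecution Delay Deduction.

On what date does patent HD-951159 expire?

May 20, 2025

Base term: filing date + 21 years → 15 June 2023.
Examination Delay Credit: +770 days → 24 July 2025.
Prosecution Delay Deduction: −65 days → 20 May 2025.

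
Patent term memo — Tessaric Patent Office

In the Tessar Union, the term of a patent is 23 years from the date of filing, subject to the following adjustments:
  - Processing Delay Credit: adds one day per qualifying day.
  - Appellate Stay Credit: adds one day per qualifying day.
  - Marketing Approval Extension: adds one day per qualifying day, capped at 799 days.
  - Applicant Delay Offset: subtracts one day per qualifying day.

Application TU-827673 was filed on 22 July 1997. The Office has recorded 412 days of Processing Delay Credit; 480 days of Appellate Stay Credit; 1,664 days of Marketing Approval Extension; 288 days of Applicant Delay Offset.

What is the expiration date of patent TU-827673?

2024-05-25

Base term: filing date + 23 years → 22 July 2020.
Processing Delay Credit: +412 days → 7 September 2021.
Appellate Stay Credit: +480 days → 31 December 2022.
Marketing Approval Extension: 1664 days claimed exceeds the 799-day cap, so +799 days → 9 March 2025.
Applicant Delay Offset: −288 days → 25 May 2024.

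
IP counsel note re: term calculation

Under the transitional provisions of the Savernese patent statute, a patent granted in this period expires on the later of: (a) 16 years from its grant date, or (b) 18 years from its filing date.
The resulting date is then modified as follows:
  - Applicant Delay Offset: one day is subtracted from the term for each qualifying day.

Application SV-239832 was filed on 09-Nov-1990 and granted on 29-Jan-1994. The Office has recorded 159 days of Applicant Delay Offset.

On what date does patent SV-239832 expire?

(a) grant + 16 years → 29 January 2010.
(b) filing + 18 years → 9 November 2008.
Later of the two: 29 January 2010.
Applicant Delay Offset: −159 days → 23 August 2009.

August 23, 2009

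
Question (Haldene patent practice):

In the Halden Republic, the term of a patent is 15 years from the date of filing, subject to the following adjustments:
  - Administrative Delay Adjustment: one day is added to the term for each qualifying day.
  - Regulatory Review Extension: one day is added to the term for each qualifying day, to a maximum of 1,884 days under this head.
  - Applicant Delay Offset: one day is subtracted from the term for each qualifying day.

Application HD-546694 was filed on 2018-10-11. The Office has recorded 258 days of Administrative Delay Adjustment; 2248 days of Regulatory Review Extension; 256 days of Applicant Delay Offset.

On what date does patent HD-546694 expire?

2038-12-10

Base term: filing date + 15 years → 11 October 2033.
Administrative Delay Adjustment: +258 days → 26 June 2034.
Regulatory Review Extension: 2248 days claimed exceeds the 1884-day cap, so +1884 days → 23 August 2039.
Applicant Delay Offset: −256 days → 10 December 2038.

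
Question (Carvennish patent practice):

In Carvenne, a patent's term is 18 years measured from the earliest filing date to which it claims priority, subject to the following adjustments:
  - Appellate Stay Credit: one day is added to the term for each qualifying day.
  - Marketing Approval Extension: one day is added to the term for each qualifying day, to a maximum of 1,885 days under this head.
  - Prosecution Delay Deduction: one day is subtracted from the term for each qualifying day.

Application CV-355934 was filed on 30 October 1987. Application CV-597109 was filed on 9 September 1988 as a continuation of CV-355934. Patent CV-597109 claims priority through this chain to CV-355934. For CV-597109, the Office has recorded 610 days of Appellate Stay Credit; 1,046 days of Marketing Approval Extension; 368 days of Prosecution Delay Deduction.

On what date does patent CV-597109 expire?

2009-05-10

Earliest priority filing: 30 October 1987.
Base term: 30 October 1987 + 18 years → 30 October 2005.
Appellate Stay Credit: +610 days → 2 July 2007.
Marketing Approval Extension: 1046 days (within the 1885-day cap) → +1046 days → 13 May 2010.
Prosecution Delay Deduction: −368 days → 10 May 2009.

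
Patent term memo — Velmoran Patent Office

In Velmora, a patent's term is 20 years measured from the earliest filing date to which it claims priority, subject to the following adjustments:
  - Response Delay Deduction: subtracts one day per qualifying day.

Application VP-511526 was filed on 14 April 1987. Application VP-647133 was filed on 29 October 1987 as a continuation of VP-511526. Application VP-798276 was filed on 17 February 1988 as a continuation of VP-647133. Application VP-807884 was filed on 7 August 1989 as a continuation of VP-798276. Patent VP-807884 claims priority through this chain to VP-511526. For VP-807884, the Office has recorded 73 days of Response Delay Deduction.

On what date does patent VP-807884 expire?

Earliest priority filing: 14 April 1987.
Base term: 14 April 1987 + 20 years → 14 April 2007.
Response Delay Deduction: −73 days → 31 January 2007.

2007-01-31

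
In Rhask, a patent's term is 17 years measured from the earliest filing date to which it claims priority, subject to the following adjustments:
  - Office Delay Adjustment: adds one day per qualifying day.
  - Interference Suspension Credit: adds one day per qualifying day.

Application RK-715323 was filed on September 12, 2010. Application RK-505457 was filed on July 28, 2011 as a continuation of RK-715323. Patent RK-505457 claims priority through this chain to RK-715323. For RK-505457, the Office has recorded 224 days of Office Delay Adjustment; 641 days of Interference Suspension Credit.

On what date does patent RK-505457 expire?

2030-01-24

Earliest priority filing: 12 September 2010.
Base term: 12 September 2010 + 17 years → 12 September 2027.
Office Delay Adjustment: +224 days → 23 April 2028.
Interference Suspension Credit: +641 days → 24 January 2030.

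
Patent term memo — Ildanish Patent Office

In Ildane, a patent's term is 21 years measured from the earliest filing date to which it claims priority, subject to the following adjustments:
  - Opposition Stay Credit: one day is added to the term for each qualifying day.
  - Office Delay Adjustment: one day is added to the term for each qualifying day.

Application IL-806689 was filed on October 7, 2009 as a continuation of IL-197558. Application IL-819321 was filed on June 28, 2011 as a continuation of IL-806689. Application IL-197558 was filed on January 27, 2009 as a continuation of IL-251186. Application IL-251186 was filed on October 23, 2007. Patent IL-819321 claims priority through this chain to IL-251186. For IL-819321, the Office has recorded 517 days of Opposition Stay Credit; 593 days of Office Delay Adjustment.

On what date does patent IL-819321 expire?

Earliest priority filing: 23 October 2007.
Base term: 23 October 2007 + 21 years → 23 October 2028.
Opposition Stay Credit: +517 days → 24 March 2030.
Office Delay Adjustment: +593 days → 7 November 2031.

November 7, 2031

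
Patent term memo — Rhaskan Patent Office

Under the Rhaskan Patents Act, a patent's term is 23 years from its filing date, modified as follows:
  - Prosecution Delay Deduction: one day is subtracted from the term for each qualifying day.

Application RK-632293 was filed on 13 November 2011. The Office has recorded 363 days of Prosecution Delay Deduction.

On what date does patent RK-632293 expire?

Base term: filing date + 23 years → 13 November 2034.
Prosecution Delay Deduction: −363 days → 15 November 2033.

2033-11-15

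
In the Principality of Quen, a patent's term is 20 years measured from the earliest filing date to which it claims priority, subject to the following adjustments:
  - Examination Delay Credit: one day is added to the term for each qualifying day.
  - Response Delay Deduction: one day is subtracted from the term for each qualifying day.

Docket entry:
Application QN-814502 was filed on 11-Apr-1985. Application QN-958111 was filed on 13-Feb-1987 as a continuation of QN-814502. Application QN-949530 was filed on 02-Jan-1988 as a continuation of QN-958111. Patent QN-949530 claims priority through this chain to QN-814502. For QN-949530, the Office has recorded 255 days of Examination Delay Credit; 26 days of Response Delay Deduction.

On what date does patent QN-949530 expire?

Earliest priority filing: 11 April 1985.
Base term: 11 April 1985 + 20 years → 11 April 2005.
Examination Delay Credit: +255 days → 22 December 2005.
Response Delay Deduction: −26 days → 26 November 2005.

November 26, 2005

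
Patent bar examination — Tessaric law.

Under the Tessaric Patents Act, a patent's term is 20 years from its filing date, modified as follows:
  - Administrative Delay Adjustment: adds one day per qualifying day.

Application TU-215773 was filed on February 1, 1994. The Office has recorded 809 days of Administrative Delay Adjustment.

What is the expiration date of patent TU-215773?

Base term: filing date + 20 years → 1 February 2014.
Administrative Delay Adjustment: +809 days → 20 April 2016.

April 20, 2016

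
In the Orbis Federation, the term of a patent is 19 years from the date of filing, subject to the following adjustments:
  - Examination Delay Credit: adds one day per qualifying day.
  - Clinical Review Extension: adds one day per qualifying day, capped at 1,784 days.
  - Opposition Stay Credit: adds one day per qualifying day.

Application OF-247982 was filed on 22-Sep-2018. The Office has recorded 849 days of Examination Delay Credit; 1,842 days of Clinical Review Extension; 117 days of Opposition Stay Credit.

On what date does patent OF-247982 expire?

Base term: filing date + 19 years → 22 September 2037.
Examination Delay Credit: +849 days → 19 January 2040.
Clinical Review Extension: 1842 days claimed exceeds the 1784-day cap, so +1784 days → 7 December 2044.
Opposition Stay Credit: +117 days → 3 April 2045.

2045-04-03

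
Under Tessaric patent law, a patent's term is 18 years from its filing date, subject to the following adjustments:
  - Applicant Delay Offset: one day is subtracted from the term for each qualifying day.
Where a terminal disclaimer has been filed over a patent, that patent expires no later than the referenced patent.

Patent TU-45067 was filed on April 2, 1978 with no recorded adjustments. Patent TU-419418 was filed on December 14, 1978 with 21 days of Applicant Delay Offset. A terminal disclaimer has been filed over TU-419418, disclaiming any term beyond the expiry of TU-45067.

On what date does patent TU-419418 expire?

Natural term of TU-419418:
  Base: filing + 18 years → 14 December 1996.
  Applicant Delay Offset: −21 days → 23 November 1996.
Expiry of referenced patent TU-45067:
  Base: filing + 18 years → 2 April 1996.
Terminal disclaimer: TU-419418 expires on the earlier of 23 November 1996 and 2 April 1996.

1996-04-02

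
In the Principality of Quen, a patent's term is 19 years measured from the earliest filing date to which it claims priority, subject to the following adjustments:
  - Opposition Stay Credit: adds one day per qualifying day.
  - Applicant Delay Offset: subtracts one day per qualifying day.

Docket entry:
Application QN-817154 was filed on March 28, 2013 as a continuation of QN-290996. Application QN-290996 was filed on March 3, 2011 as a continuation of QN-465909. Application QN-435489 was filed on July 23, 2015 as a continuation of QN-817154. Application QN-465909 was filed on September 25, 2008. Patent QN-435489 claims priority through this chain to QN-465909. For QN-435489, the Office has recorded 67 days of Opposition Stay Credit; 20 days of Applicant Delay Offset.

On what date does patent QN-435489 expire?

Earliest priority filing: 25 September 2008.
Base term: 25 September 2008 + 19 years → 25 September 2027.
Opposition Stay Credit: +67 days → 1 December 2027.
Applicant Delay Offset: −20 days → 11 November 2027.

2027-11-11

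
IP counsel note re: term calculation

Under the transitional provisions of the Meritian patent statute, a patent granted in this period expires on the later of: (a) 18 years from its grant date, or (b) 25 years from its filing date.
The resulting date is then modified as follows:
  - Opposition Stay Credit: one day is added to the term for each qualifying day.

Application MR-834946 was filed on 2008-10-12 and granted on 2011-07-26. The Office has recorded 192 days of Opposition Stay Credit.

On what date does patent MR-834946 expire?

(a) grant + 18 years → 26 July 2029.
(b) filing + 25 years → 12 October 2033.
Later of the two: 12 October 2033.
Opposition Stay Credit: +192 days → 22 April 2034.

April 22, 2034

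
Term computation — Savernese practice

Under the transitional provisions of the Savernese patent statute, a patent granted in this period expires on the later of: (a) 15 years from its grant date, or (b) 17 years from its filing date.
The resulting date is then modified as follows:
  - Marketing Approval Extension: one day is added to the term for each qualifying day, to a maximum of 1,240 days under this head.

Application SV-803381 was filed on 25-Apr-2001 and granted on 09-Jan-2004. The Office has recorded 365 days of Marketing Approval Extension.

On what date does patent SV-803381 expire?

(a) grant + 15 years → 9 January 2019.
(b) filing + 17 years → 25 April 2018.
Later of the two: 9 January 2019.
Marketing Approval Extension: 365 days (within the 1240-day cap) → +365 days → 9 January 2020.

January 9, 2020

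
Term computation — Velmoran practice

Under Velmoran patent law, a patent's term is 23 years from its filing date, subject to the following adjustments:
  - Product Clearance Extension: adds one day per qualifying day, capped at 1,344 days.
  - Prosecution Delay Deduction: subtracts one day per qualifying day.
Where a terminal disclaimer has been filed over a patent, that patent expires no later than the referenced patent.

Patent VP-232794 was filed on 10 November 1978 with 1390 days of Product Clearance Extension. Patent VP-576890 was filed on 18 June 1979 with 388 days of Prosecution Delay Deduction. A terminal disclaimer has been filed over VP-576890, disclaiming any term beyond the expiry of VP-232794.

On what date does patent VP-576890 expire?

Natural term of VP-576890:
  Base: filing + 23 years → 18 June 2002.
  Prosecution Delay Deduction: −388 days → 26 May 2001.
Expiry of referenced patent VP-232794:
  Base: filing + 23 years → 10 November 2001.
  Product Clearance Extension: 1390 days claimed exceeds the 1344-day cap, so +1344 days → 16 July 2005.
Terminal disclaimer: VP-576890 expires on the earlier of 26 May 2001 and 16 July 2005.

2001-05-26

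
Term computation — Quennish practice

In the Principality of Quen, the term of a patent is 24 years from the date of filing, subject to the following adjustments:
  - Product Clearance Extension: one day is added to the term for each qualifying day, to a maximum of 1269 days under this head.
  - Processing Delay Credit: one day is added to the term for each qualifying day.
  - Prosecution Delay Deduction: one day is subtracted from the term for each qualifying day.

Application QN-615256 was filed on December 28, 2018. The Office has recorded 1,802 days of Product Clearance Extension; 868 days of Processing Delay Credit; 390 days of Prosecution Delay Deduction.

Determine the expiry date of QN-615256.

October 10, 2047

Base term: filing date + 24 years → 28 December 2042.
Product Clearance Extension: 1802 days claimed exceeds the 1269-day cap, so +1269 days → 19 June 2046.
Processing Delay Credit: +868 days → 3 November 2048.
Prosecution Delay Deduction: −390 days → 10 October 2047.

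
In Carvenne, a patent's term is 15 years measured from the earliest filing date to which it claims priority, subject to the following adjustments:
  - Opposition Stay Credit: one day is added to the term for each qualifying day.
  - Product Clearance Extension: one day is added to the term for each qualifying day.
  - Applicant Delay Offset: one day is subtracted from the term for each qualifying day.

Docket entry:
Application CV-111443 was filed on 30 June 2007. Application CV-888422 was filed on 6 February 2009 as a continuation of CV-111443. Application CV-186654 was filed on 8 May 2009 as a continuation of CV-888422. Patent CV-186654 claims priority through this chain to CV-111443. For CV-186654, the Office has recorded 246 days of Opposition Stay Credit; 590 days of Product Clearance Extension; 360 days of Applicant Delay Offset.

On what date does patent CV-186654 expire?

Earliest priority filing: 30 June 2007.
Base term: 30 June 2007 + 15 years → 30 June 2022.
Opposition Stay Credit: +246 days → 3 March 2023.
Product Clearance Extension: +590 days → 13 October 2024.
Applicant Delay Offset: −360 days → 19 October 2023.

October 19, 2023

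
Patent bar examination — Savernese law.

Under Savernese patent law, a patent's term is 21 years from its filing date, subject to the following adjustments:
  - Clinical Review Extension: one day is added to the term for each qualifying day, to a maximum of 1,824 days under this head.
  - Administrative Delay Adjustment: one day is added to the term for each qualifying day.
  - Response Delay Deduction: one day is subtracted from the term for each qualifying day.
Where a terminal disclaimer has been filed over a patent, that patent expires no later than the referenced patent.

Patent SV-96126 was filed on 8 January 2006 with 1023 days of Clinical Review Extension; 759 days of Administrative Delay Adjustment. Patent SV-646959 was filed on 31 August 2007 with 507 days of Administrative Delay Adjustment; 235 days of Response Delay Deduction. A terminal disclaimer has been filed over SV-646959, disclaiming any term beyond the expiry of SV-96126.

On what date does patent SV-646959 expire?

2029-05-30

Natural term of SV-646959:
  Base: filing + 21 years → 31 August 2028.
  Administrative Delay Adjustment: +507 days → 20 January 2030.
  Response Delay Deduction: −235 days → 30 May 2029.
Expiry of referenced patent SV-96126:
  Base: filing + 21 years → 8 January 2027.
  Clinical Review Extension: 1023 days (within the 1824-day cap) → +1023 days → 27 October 2029.
  Administrative Delay Adjustment: +759 days → 25 November 2031.
Terminal disclaimer: SV-646959 expires on the earlier of 30 May 2029 and 25 November 2031.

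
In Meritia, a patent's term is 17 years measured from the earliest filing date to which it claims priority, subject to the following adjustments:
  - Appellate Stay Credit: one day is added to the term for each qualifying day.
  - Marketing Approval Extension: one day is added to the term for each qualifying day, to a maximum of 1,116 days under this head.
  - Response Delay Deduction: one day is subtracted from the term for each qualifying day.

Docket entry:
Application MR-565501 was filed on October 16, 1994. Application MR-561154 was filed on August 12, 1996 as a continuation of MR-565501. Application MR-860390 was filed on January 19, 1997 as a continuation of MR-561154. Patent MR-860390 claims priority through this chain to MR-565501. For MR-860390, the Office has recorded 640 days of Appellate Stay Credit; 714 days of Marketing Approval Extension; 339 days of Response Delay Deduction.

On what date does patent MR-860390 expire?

July 27, 2014

Earliest priority filing: 16 October 1994.
Base term: 16 October 1994 + 17 years → 16 October 2011.
Appellate Stay Credit: +640 days → 17 July 2013.
Marketing Approval Extension: 714 days (within the 1116-day cap) → +714 days → 1 July 2015.
Response Delay Deduction: −339 days → 27 July 2014.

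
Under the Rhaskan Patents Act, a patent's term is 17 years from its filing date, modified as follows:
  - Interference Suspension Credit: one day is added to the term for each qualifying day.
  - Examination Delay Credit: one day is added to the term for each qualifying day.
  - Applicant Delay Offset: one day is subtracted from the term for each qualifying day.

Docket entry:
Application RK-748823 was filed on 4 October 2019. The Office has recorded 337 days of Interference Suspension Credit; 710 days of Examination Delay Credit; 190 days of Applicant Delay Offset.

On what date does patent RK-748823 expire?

2039-02-08

Base term: filing date + 17 years → 4 October 2036.
Interference Suspension Credit: +337 days → 6 September 2037.
Examination Delay Credit: +710 days → 17 August 2039.
Applicant Delay Offset: −190 days → 8 February 2039.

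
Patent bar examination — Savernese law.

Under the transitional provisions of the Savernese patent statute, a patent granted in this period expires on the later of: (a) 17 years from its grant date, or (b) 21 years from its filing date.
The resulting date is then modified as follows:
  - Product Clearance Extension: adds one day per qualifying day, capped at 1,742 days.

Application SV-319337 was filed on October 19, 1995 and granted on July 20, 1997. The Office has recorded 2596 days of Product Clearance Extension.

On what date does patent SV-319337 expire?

(a) grant + 17 years → 20 July 2014.
(b) filing + 21 years → 19 October 2016.
Later of the two: 19 October 2016.
Product Clearance Extension: 2596 days claimed exceeds the 1742-day cap, so +1742 days → 27 July 2021.

2021-07-27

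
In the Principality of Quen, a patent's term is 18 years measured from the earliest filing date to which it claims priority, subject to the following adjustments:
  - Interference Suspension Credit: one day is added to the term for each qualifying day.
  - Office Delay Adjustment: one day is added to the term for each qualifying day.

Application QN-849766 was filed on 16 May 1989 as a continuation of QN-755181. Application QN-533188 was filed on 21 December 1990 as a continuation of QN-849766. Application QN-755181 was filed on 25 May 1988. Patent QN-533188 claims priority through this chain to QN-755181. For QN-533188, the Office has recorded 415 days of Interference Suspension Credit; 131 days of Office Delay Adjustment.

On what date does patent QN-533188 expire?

2007-11-22

Earliest priority filing: 25 May 1988.
Base term: 25 May 1988 + 18 years → 25 May 2006.
Interference Suspension Credit: +415 days → 14 July 2007.
Office Delay Adjustment: +131 days → 22 November 2007.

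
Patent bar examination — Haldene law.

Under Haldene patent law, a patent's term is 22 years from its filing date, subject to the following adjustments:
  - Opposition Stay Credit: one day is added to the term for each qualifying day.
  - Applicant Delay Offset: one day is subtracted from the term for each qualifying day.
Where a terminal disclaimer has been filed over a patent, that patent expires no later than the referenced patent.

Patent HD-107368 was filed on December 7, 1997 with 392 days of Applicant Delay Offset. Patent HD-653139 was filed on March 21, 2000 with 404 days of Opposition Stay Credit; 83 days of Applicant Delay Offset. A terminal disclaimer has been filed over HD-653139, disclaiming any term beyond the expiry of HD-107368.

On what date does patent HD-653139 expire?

2018-11-10

Natural term of HD-653139:
  Base: filing + 22 years → 21 March 2022.
  Opposition Stay Credit: +404 days → 29 April 2023.
  Applicant Delay Offset: −83 days → 5 February 2023.
Expiry of referenced patent HD-107368:
  Base: filing + 22 years → 7 December 2019.
  Applicant Delay Offset: −392 days → 10 November 2018.
Terminal disclaimer: HD-653139 expires on the earlier of 5 February 2023 and 10 November 2018.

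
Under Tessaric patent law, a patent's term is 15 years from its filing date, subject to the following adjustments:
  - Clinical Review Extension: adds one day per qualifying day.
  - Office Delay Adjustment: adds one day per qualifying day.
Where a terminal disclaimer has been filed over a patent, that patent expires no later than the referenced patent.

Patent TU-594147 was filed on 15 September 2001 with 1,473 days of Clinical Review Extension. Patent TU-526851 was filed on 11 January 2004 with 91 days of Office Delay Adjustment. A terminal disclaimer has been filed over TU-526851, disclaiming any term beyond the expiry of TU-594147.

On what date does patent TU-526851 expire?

April 12, 2019

Natural term of TU-526851:
  Base: filing + 15 years → 11 January 2019.
  Office Delay Adjustment: +91 days → 12 April 2019.
Expiry of referenced patent TU-594147:
  Base: filing + 15 years → 15 September 2016.
  Clinical Review Extension: +1473 days → 27 September 2020.
Terminal disclaimer: TU-526851 expires on the earlier of 12 April 2019 and 27 September 2020.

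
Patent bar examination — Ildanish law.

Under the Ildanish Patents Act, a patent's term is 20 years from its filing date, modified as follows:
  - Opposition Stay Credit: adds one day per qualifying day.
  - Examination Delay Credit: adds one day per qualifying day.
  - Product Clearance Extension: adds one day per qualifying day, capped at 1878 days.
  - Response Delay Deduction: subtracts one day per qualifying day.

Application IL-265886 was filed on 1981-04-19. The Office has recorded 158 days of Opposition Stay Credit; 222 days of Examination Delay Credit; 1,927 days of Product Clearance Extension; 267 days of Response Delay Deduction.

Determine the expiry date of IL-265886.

2006-10-01

Base term: filing date + 20 years → 19 April 2001.
Opposition Stay Credit: +158 days → 24 September 2001.
Examination Delay Credit: +222 days → 4 May 2002.
Product Clearance Extension: 1927 days claimed exceeds the 1878-day cap, so +1878 days → 25 June 2007.
Response Delay Deduction: −267 days → 1 October 2006.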